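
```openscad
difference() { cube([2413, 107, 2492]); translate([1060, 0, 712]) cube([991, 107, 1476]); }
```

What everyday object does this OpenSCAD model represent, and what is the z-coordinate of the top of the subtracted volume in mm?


A wall with a window opening. The window head height is 2188 mm.

A wall with a rectangular opening subtracted — a window. Sill at z = 712, opening 1476 mm tall, so the head is at 712 + 1476 = 2188 mm.


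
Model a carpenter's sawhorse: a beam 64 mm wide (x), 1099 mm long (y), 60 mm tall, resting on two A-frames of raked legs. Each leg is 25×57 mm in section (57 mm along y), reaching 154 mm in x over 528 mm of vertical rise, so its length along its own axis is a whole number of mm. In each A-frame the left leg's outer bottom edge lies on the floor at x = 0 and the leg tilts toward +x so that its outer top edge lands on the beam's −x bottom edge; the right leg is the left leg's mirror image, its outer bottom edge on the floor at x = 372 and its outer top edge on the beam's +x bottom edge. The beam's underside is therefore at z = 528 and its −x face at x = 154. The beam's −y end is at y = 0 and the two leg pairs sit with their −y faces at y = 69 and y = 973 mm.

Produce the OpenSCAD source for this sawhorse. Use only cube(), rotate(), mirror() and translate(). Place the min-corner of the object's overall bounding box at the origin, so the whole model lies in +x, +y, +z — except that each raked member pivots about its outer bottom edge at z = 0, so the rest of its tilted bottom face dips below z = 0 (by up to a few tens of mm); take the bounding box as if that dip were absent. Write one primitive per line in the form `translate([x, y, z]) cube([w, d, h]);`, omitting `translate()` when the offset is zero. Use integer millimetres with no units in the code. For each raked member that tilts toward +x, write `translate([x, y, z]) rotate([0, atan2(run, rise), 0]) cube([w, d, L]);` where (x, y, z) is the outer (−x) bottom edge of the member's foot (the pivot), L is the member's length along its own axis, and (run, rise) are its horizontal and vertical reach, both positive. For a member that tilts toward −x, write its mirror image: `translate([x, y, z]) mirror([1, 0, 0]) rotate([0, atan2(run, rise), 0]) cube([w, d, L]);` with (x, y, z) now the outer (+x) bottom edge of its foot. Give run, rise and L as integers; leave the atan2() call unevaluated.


translate([154, 0, 528]) cube([64, 1099, 60]);
translate([0, 69, 0]) rotate([0, atan2(154, 528), 0]) cube([25, 57, 550]);
translate([372, 69, 0]) mirror([1, 0, 0]) rotate([0, atan2(154, 528), 0]) cube([25, 57, 550]);
translate([0, 973, 0]) rotate([0, atan2(154, 528), 0]) cube([25, 57, 550]);
translate([372, 973, 0]) mirror([1, 0, 0]) rotate([0, atan2(154, 528), 0]) cube([25, 57, 550]);


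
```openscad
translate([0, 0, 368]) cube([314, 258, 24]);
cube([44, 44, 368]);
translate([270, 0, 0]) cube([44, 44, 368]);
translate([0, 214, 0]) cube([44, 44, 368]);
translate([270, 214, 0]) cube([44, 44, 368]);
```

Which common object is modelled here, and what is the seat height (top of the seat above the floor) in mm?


A stool. The seat height is 392 mm.

A 314×258×24 slab at z = 368 on four corner posts — a stool. The seat top is 368 + 24 = 392 mm.


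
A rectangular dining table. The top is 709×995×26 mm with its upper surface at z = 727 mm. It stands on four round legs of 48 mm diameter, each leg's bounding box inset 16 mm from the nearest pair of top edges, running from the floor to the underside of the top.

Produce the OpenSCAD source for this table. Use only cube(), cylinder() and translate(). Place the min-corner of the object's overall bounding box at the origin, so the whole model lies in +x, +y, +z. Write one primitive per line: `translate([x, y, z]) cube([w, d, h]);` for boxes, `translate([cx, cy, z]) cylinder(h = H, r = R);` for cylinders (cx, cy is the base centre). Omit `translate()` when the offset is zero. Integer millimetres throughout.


translate([0, 0, 701]) cube([709, 995, 26]);
translate([40, 40, 0]) cylinder(h = 701, r = 24);
translate([669, 40, 0]) cylinder(h = 701, r = 24);
translate([40, 955, 0]) cylinder(h = 701, r = 24);
translate([669, 955, 0]) cylinder(h = 701, r = 24);


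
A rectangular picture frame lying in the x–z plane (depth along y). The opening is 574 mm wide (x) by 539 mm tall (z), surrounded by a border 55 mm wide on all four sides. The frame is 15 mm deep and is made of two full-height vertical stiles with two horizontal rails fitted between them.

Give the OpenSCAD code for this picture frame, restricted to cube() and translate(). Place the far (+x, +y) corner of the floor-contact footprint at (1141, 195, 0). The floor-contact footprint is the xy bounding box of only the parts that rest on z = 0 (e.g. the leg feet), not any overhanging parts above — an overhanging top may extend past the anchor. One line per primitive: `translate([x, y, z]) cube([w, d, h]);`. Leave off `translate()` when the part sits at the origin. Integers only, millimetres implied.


translate([457, 180, 0]) cube([55, 15, 649]);
translate([1086, 180, 0]) cube([55, 15, 649]);
translate([512, 180, 0]) cube([574, 15, 55]);
translate([512, 180, 594]) cube([574, 15, 55]);


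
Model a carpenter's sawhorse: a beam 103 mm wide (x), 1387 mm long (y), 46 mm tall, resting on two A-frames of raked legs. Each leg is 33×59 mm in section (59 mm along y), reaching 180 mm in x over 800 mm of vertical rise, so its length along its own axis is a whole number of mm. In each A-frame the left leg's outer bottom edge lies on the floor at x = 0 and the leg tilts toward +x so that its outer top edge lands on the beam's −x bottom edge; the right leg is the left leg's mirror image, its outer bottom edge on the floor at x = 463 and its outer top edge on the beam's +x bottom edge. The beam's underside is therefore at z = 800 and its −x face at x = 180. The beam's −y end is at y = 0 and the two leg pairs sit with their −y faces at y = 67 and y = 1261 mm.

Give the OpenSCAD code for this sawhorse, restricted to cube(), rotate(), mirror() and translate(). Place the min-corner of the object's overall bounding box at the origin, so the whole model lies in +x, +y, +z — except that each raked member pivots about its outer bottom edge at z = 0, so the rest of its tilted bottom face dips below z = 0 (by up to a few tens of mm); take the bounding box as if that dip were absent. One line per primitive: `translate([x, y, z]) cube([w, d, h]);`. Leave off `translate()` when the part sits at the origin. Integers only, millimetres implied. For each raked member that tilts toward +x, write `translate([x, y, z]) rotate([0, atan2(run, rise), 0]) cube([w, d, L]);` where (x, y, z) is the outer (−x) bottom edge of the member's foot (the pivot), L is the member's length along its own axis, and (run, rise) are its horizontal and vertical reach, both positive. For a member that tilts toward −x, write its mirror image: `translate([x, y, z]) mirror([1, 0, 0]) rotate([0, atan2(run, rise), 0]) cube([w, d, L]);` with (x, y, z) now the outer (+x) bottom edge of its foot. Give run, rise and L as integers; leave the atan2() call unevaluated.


translate([180, 0, 800]) cube([103, 1387, 46]);
translate([0, 67, 0]) rotate([0, atan2(180, 800), 0]) cube([33, 59, 820]);
translate([463, 67, 0]) mirror([1, 0, 0]) rotate([0, atan2(180, 800), 0]) cube([33, 59, 820]);
translate([0, 1261, 0]) rotate([0, atan2(180, 800), 0]) cube([33, 59, 820]);
translate([463, 1261, 0]) mirror([1, 0, 0]) rotate([0, atan2(180, 800), 0]) cube([33, 59, 820]);


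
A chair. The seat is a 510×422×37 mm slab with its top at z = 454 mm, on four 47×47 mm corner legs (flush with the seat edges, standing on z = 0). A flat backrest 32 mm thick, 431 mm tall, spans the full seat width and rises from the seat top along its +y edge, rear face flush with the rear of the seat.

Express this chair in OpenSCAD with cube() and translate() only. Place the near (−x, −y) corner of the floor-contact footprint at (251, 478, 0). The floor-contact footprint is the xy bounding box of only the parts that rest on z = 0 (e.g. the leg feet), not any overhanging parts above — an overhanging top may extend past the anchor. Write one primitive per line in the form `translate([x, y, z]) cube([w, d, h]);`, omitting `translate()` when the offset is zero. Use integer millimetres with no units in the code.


translate([251, 478, 417]) cube([510, 422, 37]);
translate([251, 478, 0]) cube([47, 47, 417]);
translate([714, 478, 0]) cube([47, 47, 417]);
translate([251, 853, 0]) cube([47, 47, 417]);
translate([714, 853, 0]) cube([47, 47, 417]);
translate([251, 868, 454]) cube([510, 32, 431]);


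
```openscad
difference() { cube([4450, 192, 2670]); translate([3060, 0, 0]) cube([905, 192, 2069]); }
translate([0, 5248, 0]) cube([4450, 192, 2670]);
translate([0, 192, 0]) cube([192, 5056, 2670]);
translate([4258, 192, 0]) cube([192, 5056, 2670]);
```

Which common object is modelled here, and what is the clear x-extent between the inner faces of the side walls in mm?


A single room. The interior width is 4066 mm.

Four walls enclosing a rectangle with a door in the front wall — a room. Outside width 4450 minus two 192 mm walls gives 4066 mm.


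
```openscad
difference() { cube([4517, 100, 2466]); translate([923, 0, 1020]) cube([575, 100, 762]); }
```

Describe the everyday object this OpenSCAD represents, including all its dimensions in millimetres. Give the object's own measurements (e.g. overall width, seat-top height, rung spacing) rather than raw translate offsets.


A wall 4517 mm long (x), 100 mm thick (y), 2466 mm tall, with a rectangular window opening cut through it. The opening is 575 mm wide and 762 mm tall; its sill is at z = 1020 mm and its near (−x) edge is 923 mm from the wall's −x end. The opening passes through the full wall thickness.


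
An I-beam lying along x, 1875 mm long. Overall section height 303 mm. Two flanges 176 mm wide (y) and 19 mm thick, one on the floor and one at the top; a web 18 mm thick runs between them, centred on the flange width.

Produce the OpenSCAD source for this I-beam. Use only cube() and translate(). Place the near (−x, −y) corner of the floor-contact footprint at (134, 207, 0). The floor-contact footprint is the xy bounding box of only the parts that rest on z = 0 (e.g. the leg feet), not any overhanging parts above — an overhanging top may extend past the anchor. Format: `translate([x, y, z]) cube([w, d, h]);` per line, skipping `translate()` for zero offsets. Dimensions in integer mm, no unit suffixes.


translate([134, 207, 0]) cube([1875, 176, 19]);
translate([134, 286, 19]) cube([1875, 18, 265]);
translate([134, 207, 284]) cube([1875, 176, 19]);


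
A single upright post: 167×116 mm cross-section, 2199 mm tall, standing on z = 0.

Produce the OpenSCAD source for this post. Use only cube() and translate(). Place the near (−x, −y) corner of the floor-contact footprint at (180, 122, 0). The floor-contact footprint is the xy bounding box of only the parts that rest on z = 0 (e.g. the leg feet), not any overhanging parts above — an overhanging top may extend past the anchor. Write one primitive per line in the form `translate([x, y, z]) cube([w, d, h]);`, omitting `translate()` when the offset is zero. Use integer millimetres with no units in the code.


translate([180, 122, 0]) cube([167, 116, 2199]);


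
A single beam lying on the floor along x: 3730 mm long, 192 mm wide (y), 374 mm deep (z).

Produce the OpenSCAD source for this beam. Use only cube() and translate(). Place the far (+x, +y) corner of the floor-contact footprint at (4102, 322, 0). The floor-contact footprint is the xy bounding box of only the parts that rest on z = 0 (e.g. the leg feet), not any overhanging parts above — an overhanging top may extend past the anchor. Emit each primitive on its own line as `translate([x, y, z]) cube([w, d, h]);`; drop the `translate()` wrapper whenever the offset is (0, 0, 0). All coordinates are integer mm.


translate([372, 130, 0]) cube([3730, 192, 374]);


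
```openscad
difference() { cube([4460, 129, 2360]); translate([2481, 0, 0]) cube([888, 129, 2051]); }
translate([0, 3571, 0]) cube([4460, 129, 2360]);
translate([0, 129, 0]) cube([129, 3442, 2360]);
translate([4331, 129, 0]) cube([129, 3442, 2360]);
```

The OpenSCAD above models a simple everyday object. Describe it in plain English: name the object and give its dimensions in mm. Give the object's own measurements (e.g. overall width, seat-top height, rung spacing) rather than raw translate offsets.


A single room: four walls, each 2360 mm tall and 129 mm thick, enclosing an outside footprint 4460×3700 mm (x × y), no floor or roof. The front and back walls (−y and +y sides) run the full x-width; the side walls fit between their inner faces. A door opening 888 mm wide and 2051 mm tall is cut through the front wall from the floor up, its −x edge 2481 mm from the wall's −x end.


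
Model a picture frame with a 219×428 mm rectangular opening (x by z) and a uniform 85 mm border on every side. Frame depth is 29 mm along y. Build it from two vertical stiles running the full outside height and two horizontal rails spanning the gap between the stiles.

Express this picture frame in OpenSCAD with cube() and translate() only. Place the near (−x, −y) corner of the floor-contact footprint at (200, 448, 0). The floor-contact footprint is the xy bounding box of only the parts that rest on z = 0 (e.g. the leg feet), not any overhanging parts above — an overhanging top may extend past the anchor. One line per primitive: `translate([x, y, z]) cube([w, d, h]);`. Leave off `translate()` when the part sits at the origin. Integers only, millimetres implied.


translate([200, 448, 0]) cube([85, 29, 598]);
translate([504, 448, 0]) cube([85, 29, 598]);
translate([285, 448, 0]) cube([219, 29, 85]);
translate([285, 448, 513]) cube([219, 29, 85]);


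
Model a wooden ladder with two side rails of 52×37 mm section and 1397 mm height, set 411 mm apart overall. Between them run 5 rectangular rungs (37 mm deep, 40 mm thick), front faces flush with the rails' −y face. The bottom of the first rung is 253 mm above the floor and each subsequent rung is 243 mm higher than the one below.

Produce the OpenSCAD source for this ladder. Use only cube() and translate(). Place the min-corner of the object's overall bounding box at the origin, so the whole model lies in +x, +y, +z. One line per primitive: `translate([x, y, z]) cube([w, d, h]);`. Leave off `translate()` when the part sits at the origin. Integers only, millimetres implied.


cube([52, 37, 1397]);
translate([359, 0, 0]) cube([52, 37, 1397]);
translate([52, 0, 253]) cube([307, 37, 40]);
translate([52, 0, 496]) cube([307, 37, 40]);
translate([52, 0, 739]) cube([307, 37, 40]);
translate([52, 0, 982]) cube([307, 37, 40]);
translate([52, 0, 1225]) cube([307, 37, 40]);


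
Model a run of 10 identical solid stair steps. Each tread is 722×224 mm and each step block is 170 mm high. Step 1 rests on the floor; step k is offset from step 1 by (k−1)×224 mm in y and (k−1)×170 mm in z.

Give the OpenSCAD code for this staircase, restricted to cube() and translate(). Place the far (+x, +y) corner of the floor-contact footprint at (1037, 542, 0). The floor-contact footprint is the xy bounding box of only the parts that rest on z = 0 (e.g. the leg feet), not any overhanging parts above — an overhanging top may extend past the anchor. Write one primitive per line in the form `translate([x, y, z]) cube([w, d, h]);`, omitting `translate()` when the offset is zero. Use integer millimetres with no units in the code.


translate([315, 318, 0]) cube([722, 224, 170]);
translate([315, 542, 170]) cube([722, 224, 170]);
translate([315, 766, 340]) cube([722, 224, 170]);
translate([315, 990, 510]) cube([722, 224, 170]);
translate([315, 1214, 680]) cube([722, 224, 170]);
translate([315, 1438, 850]) cube([722, 224, 170]);
translate([315, 1662, 1020]) cube([722, 224, 170]);
translate([315, 1886, 1190]) cube([722, 224, 170]);
translate([315, 2110, 1360]) cube([722, 224, 170]);
translate([315, 2334, 1530]) cube([722, 224, 170]);


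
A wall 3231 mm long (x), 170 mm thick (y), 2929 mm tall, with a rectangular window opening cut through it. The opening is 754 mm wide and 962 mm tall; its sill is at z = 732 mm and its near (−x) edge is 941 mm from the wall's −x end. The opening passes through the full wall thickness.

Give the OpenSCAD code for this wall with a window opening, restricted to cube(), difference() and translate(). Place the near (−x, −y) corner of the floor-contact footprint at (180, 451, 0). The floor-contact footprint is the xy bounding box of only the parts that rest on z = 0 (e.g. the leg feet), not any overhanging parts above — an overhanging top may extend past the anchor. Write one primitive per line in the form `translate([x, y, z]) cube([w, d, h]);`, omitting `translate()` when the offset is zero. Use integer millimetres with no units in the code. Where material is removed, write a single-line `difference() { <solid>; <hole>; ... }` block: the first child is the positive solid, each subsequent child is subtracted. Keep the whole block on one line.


difference() { translate([180, 451, 0]) cube([3231, 170, 2929]); translate([1121, 451, 732]) cube([754, 170, 962]); }


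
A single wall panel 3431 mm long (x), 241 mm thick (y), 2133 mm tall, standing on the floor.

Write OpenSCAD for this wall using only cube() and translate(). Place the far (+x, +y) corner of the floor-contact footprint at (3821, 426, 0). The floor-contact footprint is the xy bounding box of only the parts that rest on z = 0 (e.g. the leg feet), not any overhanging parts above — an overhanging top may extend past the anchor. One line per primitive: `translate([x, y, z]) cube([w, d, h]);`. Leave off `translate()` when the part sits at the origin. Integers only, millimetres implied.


translate([390, 185, 0]) cube([3431, 241, 2133]);


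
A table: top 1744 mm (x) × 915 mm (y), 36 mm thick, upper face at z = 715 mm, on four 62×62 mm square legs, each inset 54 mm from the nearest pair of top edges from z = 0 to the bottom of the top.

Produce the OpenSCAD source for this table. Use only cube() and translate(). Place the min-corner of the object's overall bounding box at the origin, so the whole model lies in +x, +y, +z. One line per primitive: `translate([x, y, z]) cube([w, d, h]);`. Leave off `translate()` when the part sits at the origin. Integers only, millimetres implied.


// leg_h = 715 - 36 = 679
translate([0, 0, 679]) cube([1744, 915, 36]);
translate([54, 54, 0]) cube([62, 62, 679]);
translate([1628, 54, 0]) cube([62, 62, 679]);
translate([54, 799, 0]) cube([62, 62, 679]);
translate([1628, 799, 0]) cube([62, 62, 679]);


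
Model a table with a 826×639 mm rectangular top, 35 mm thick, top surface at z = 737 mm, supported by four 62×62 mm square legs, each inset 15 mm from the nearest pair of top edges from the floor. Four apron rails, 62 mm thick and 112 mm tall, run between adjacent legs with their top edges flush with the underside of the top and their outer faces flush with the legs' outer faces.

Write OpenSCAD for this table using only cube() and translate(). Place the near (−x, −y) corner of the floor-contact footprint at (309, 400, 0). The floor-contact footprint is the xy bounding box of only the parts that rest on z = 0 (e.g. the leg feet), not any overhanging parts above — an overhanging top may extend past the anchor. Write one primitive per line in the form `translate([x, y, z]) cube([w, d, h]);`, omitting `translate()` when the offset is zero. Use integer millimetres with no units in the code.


translate([294, 385, 702]) cube([826, 639, 35]);
translate([309, 400, 0]) cube([62, 62, 702]);
translate([1043, 400, 0]) cube([62, 62, 702]);
translate([309, 947, 0]) cube([62, 62, 702]);
translate([1043, 947, 0]) cube([62, 62, 702]);
translate([371, 400, 590]) cube([672, 62, 112]);
translate([371, 947, 590]) cube([672, 62, 112]);
translate([309, 462, 590]) cube([62, 485, 112]);
translate([1043, 462, 590]) cube([62, 485, 112]);


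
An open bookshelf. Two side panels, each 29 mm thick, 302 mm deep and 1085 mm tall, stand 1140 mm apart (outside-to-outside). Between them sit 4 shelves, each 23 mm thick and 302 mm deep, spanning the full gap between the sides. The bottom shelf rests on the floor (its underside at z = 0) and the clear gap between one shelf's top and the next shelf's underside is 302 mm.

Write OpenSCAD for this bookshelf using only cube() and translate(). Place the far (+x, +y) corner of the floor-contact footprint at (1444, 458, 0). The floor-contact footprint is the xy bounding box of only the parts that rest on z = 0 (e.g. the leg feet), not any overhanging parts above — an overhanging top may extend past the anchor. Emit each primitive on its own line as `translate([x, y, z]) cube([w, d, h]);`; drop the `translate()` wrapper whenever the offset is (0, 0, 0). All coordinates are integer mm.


translate([304, 156, 0]) cube([29, 302, 1085]);
translate([1415, 156, 0]) cube([29, 302, 1085]);
translate([333, 156, 0]) cube([1082, 302, 23]);
translate([333, 156, 325]) cube([1082, 302, 23]);
translate([333, 156, 650]) cube([1082, 302, 23]);
translate([333, 156, 975]) cube([1082, 302, 23]);


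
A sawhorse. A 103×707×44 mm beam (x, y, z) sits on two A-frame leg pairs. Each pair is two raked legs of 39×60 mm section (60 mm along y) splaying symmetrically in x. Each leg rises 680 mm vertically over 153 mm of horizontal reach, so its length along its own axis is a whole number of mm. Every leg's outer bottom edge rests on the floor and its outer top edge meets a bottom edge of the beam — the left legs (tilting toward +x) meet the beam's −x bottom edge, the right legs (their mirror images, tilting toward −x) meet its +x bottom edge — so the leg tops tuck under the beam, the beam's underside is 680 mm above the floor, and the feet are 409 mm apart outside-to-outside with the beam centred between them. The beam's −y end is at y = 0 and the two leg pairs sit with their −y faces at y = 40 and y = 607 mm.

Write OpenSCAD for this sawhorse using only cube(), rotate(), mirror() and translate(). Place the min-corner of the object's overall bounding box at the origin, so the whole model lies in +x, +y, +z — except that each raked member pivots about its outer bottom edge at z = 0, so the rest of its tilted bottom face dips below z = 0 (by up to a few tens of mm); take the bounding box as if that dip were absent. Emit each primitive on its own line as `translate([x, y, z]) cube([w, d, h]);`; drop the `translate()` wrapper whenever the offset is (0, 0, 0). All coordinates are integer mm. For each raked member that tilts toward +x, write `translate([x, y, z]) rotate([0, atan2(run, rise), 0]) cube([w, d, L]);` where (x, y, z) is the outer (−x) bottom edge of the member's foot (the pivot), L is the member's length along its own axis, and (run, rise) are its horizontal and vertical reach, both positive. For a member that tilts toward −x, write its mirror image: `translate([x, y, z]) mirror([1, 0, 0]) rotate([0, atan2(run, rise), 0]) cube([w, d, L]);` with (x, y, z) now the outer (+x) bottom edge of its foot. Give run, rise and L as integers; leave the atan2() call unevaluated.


translate([153, 0, 680]) cube([103, 707, 44]);
translate([0, 40, 0]) rotate([0, atan2(153, 680), 0]) cube([39, 60, 697]);
translate([409, 40, 0]) mirror([1, 0, 0]) rotate([0, atan2(153, 680), 0]) cube([39, 60, 697]);
translate([0, 607, 0]) rotate([0, atan2(153, 680), 0]) cube([39, 60, 697]);
translate([409, 607, 0]) mirror([1, 0, 0]) rotate([0, atan2(153, 680), 0]) cube([39, 60, 697]);


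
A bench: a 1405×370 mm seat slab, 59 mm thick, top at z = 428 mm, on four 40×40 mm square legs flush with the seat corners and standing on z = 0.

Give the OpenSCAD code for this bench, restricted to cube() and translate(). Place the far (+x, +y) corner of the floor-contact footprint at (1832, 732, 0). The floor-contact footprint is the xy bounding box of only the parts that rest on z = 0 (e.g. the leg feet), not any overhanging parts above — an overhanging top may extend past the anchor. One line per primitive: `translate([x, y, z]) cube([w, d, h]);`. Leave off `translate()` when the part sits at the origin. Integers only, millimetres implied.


// leg_h = 428 − 59 = 369
translate([427, 362, 369]) cube([1405, 370, 59]);
translate([427, 362, 0]) cube([40, 40, 369]);
translate([427, 692, 0]) cube([40, 40, 369]);
translate([1792, 362, 0]) cube([40, 40, 369]);
translate([1792, 692, 0]) cube([40, 40, 369]);


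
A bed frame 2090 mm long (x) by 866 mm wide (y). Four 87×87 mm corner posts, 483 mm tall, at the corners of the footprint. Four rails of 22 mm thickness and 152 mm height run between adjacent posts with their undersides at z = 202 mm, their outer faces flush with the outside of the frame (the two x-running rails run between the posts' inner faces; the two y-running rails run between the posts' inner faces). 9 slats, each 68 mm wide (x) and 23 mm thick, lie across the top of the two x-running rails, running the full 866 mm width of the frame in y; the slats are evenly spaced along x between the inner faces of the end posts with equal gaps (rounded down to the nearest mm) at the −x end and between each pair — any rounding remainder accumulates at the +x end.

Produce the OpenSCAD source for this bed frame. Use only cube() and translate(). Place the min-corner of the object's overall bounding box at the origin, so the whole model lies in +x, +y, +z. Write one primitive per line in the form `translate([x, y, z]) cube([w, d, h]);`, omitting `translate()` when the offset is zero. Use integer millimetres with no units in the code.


cube([87, 87, 483]);
translate([0, 779, 0]) cube([87, 87, 483]);
translate([2003, 0, 0]) cube([87, 87, 483]);
translate([2003, 779, 0]) cube([87, 87, 483]);
translate([87, 0, 202]) cube([1916, 22, 152]);
translate([87, 844, 202]) cube([1916, 22, 152]);
translate([0, 87, 202]) cube([22, 692, 152]);
translate([2068, 87, 202]) cube([22, 692, 152]);
translate([217, 0, 354]) cube([68, 866, 23]);
translate([415, 0, 354]) cube([68, 866, 23]);
translate([613, 0, 354]) cube([68, 866, 23]);
translate([811, 0, 354]) cube([68, 866, 23]);
translate([1009, 0, 354]) cube([68, 866, 23]);
translate([1207, 0, 354]) cube([68, 866, 23]);
translate([1405, 0, 354]) cube([68, 866, 23]);
translate([1603, 0, 354]) cube([68, 866, 23]);
translate([1801, 0, 354]) cube([68, 866, 23]);


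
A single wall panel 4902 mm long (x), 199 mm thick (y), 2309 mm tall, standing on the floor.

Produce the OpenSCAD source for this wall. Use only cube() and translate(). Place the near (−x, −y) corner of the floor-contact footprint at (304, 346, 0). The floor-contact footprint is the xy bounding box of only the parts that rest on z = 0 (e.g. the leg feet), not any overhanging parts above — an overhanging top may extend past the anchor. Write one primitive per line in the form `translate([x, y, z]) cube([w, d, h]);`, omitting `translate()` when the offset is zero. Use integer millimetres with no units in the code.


translate([304, 346, 0]) cube([4902, 199, 2309]);


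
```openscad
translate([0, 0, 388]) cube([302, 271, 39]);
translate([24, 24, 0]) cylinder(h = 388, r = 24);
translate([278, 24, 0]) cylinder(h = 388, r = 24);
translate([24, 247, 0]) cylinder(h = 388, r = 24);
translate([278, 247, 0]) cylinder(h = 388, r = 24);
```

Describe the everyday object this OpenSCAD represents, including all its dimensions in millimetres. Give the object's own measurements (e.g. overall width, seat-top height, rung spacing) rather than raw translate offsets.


A simple wooden stool: a rectangular seat 302 mm (x) by 271 mm (y), 39 mm thick, top face at z = 427 mm, on four round legs, each 48 mm in diameter. The legs rest on z = 0, each leg's axis is inset half a diameter from the nearest pair of seat edges (so the leg's bounding box is flush with the corner).


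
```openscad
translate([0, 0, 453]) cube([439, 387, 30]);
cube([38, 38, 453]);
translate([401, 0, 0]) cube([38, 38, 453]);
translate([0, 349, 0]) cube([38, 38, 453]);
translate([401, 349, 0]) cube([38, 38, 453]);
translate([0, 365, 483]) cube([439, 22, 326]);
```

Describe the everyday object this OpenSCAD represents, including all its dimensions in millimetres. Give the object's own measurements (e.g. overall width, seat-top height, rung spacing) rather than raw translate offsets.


A chair. The seat is a 439×387×30 mm slab with its top at z = 483 mm, on four 38×38 mm corner legs (flush with the seat edges, standing on z = 0). A flat backrest 22 mm thick, 326 mm tall, spans the full seat width and rises from the seat top along its +y edge, rear face flush with the rear of the seat.


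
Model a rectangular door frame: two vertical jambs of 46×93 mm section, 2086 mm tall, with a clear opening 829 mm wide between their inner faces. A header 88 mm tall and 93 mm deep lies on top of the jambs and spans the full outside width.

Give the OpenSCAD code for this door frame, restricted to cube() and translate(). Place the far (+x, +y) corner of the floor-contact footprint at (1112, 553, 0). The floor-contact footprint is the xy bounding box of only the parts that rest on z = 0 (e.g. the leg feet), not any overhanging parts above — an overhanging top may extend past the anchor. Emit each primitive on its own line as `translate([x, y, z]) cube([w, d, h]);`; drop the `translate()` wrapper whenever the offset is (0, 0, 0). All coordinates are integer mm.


translate([191, 460, 0]) cube([46, 93, 2086]);
translate([1066, 460, 0]) cube([46, 93, 2086]);
translate([191, 460, 2086]) cube([921, 93, 88]);


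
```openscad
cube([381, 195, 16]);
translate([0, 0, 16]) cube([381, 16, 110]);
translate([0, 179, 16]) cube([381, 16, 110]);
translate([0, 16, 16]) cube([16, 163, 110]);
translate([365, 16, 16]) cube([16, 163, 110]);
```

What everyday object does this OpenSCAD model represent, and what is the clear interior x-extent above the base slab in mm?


An open box. The internal width is 349 mm.

A 381×195 base slab with four walls standing on it — an open box. The base is 381 mm wide and the walls are 16 mm thick, so the internal width is 381 − 2 × 16 = 349 mm.


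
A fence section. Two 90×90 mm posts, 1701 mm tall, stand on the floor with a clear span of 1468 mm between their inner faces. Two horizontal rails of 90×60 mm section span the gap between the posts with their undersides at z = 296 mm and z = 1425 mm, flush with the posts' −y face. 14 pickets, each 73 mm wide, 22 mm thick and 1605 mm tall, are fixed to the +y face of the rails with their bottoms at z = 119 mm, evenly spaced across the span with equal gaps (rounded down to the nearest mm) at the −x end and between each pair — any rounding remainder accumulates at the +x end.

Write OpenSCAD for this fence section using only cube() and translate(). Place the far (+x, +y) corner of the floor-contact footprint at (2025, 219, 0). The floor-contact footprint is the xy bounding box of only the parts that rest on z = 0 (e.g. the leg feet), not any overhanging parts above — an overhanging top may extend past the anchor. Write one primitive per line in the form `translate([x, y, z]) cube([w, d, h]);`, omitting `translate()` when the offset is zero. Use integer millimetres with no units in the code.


translate([377, 129, 0]) cube([90, 90, 1701]);
translate([1935, 129, 0]) cube([90, 90, 1701]);
translate([467, 129, 296]) cube([1468, 90, 60]);
translate([467, 129, 1425]) cube([1468, 90, 60]);
translate([496, 219, 119]) cube([73, 22, 1605]);
translate([598, 219, 119]) cube([73, 22, 1605]);
translate([700, 219, 119]) cube([73, 22, 1605]);
translate([802, 219, 119]) cube([73, 22, 1605]);
translate([904, 219, 119]) cube([73, 22, 1605]);
translate([1006, 219, 119]) cube([73, 22, 1605]);
translate([1108, 219, 119]) cube([73, 22, 1605]);
translate([1210, 219, 119]) cube([73, 22, 1605]);
translate([1312, 219, 119]) cube([73, 22, 1605]);
translate([1414, 219, 119]) cube([73, 22, 1605]);
translate([1516, 219, 119]) cube([73, 22, 1605]);
translate([1618, 219, 119]) cube([73, 22, 1605]);
translate([1720, 219, 119]) cube([73, 22, 1605]);
translate([1822, 219, 119]) cube([73, 22, 1605]);


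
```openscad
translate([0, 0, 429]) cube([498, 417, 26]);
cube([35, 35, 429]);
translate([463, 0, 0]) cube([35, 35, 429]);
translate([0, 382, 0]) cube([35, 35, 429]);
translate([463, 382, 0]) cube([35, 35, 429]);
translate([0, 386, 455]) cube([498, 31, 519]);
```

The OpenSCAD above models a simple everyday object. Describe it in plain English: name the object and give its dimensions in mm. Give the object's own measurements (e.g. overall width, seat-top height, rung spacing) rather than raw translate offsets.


A chair. The seat is a 498×417×26 mm slab with its top at z = 455 mm, on four 35×35 mm corner legs (flush with the seat edges, standing on z = 0). A flat backrest 31 mm thick, 519 mm tall, spans the full seat width and rises from the seat top along its +y edge, rear face flush with the rear of the seat.


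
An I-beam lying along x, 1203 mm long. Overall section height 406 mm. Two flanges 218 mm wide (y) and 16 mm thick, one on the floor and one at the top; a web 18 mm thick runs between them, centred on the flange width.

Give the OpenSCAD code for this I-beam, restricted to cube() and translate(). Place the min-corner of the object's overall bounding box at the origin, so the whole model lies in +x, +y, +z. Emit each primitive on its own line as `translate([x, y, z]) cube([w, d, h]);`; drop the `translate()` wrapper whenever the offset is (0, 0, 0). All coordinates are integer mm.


cube([1203, 218, 16]);
translate([0, 100, 16]) cube([1203, 18, 374]);
translate([0, 0, 390]) cube([1203, 218, 16]);


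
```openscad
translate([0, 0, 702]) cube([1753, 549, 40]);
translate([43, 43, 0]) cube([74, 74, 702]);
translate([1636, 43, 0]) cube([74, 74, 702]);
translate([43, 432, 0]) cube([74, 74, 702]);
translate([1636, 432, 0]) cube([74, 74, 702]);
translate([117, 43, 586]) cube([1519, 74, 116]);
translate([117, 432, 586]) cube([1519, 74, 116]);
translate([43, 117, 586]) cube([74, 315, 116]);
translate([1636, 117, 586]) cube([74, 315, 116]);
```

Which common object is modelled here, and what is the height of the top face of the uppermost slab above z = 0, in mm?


A table. The table height is 742 mm.

A 1753×549×40 slab sits at z = 702 on four 74 mm square posts — a table. The top surface is at 702 + 40 = 742 mm.


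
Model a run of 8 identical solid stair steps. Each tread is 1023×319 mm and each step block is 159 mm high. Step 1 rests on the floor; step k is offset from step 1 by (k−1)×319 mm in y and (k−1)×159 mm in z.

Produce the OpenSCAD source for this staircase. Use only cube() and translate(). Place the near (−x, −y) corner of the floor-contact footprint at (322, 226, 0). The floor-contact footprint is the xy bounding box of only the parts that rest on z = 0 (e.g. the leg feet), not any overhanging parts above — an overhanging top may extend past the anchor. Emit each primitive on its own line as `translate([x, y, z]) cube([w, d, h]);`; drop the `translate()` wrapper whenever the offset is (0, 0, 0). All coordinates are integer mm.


translate([322, 226, 0]) cube([1023, 319, 159]);
translate([322, 545, 159]) cube([1023, 319, 159]);
translate([322, 864, 318]) cube([1023, 319, 159]);
translate([322, 1183, 477]) cube([1023, 319, 159]);
translate([322, 1502, 636]) cube([1023, 319, 159]);
translate([322, 1821, 795]) cube([1023, 319, 159]);
translate([322, 2140, 954]) cube([1023, 319, 159]);
translate([322, 2459, 1113]) cube([1023, 319, 159]);


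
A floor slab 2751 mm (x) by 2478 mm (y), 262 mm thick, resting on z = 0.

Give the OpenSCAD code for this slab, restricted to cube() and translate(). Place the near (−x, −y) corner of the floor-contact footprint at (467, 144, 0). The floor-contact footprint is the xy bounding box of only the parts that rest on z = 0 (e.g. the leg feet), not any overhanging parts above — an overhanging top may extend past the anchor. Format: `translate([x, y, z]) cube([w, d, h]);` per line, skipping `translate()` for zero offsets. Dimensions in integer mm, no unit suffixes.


translate([467, 144, 0]) cube([2751, 2478, 262]);


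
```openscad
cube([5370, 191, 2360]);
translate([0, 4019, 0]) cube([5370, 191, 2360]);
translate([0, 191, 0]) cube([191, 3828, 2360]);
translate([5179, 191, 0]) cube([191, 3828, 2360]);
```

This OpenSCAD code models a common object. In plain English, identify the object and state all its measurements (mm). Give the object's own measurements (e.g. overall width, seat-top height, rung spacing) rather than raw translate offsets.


The wall frame of a small rectangular building: four walls, each 2360 mm tall and 191 mm thick, enclosing a footprint 5370 mm (x) by 4210 mm (y) outside-to-outside, with no floor or roof. The front and back walls (the −y and +y sides) span the full width; the two side walls fit between them.


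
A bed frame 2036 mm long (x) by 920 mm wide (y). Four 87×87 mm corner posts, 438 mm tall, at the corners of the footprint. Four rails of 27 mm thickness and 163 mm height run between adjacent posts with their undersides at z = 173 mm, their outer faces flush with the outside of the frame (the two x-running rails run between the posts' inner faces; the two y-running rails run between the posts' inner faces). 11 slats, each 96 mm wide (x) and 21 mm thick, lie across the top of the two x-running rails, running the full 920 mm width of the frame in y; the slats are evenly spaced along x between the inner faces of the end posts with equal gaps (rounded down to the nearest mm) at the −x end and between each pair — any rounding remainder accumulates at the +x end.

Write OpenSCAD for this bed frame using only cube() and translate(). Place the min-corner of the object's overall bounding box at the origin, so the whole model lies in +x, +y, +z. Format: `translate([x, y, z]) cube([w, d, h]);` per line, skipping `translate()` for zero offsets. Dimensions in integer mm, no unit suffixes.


// slat z = rail_z + rail_h = 173 + 163 = 336
// slat gap = ⌊(1862 − 11·96) / 12⌋ = 67
cube([87, 87, 438]);
translate([0, 833, 0]) cube([87, 87, 438]);
translate([1949, 0, 0]) cube([87, 87, 438]);
translate([1949, 833, 0]) cube([87, 87, 438]);
translate([87, 0, 173]) cube([1862, 27, 163]);
translate([87, 893, 173]) cube([1862, 27, 163]);
translate([0, 87, 173]) cube([27, 746, 163]);
translate([2009, 87, 173]) cube([27, 746, 163]);
translate([154, 0, 336]) cube([96, 920, 21]);
translate([317, 0, 336]) cube([96, 920, 21]);
translate([480, 0, 336]) cube([96, 920, 21]);
translate([643, 0, 336]) cube([96, 920, 21]);
translate([806, 0, 336]) cube([96, 920, 21]);
translate([969, 0, 336]) cube([96, 920, 21]);
translate([1132, 0, 336]) cube([96, 920, 21]);
translate([1295, 0, 336]) cube([96, 920, 21]);
translate([1458, 0, 336]) cube([96, 920, 21]);
translate([1621, 0, 336]) cube([96, 920, 21]);
translate([1784, 0, 336]) cube([96, 920, 21]);


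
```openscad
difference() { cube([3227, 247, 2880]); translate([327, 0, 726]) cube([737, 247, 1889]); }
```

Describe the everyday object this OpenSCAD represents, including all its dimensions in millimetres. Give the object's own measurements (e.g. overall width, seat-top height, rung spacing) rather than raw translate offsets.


A wall 3227 mm long (x), 247 mm thick (y), 2880 mm tall, with a rectangular window opening cut through it. The opening is 737 mm wide and 1889 mm tall; its sill is at z = 726 mm and its near (−x) edge is 327 mm from the wall's −x end. The opening passes through the full wall thickness.


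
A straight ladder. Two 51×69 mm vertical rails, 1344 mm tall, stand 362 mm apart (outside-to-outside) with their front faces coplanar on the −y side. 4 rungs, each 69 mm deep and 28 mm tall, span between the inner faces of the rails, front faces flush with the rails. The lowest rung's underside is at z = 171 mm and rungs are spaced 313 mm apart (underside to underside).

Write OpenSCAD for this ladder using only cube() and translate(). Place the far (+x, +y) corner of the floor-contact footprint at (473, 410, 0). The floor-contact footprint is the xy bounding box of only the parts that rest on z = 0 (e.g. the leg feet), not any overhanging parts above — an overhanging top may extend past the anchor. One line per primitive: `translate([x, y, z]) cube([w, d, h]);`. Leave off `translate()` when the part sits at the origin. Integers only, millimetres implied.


translate([111, 341, 0]) cube([51, 69, 1344]);
translate([422, 341, 0]) cube([51, 69, 1344]);
translate([162, 341, 171]) cube([260, 69, 28]);
translate([162, 341, 484]) cube([260, 69, 28]);
translate([162, 341, 797]) cube([260, 69, 28]);
translate([162, 341, 1110]) cube([260, 69, 28]);
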